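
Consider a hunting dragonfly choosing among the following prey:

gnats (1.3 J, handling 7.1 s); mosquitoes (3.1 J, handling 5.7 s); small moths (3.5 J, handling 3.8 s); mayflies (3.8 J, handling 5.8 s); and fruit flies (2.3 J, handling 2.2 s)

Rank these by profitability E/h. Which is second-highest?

small moths

Profitability E/h (J/s): gnats = 1.3/7.1 = 0.183, mosquitoes = 3.1/5.7 = 0.544, small moths = 3.5/3.8 = 0.921, mayflies = 3.8/5.8 = 0.655, fruit flies = 2.3/2.2 = 1.05.
Ranked: fruit flies > small moths > mayflies > mosquitoes > gnats.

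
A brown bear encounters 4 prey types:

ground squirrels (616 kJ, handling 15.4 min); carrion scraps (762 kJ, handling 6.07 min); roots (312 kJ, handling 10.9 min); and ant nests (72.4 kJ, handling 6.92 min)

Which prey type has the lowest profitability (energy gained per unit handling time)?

Profitability E/h (kJ/min): ground squirrels = 616/15.4 = 40, carrion scraps = 762/6.07 = 126, roots = 312/10.9 = 28.6, ant nests = 72.4/6.92 = 10.5.
Ranked: carrion scraps > ground squirrels > roots > ant nests.

ant nests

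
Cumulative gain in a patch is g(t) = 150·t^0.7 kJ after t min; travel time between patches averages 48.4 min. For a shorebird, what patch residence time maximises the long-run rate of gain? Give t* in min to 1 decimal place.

112.9 min

Optimal t* satisfies g'(t*) = g(t*)/(T + t*).
g'(t) = 0.7·150·t^-0.3. Setting 0.7·150·t^-0.3 = 150·t^0.7/(48.4+t) gives 0.7(48.4+t) = t, so 0.30·t = 0.7×48.4.
t* = 0.7×48.4/0.30 = 112.9 min.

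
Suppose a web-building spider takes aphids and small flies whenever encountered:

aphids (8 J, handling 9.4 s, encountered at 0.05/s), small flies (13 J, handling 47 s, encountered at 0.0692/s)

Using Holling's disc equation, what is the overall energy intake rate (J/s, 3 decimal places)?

R = Σλ_iE_i / (1 + Σλ_ih_i)
Numerator: 0.05×8 + 0.0692×13 = 1.3
Denominator: 1 + 0.05×9.4 + 0.0692×47 = 4.722
R = 1.3/4.722 = 0.2752 J/s

0.275 J/s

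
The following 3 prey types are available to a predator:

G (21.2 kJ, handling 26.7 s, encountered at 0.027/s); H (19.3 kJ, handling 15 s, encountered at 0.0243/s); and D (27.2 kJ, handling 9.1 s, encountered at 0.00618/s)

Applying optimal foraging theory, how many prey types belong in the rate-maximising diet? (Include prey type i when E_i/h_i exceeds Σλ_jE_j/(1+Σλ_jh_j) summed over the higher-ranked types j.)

3

Rank by E/h (kJ/s): D 2.99, H 1.29, G 0.794. Include each in turn until the next type's E/h falls below the running intake rate.
Rate on top 1: 0.1591. H: 1.29 > 0.1591 → include.
Rate on top 2: 0.4484. G: 0.794 > 0.4484 → include.
Optimal diet: D, H, G — 3 of 3 types.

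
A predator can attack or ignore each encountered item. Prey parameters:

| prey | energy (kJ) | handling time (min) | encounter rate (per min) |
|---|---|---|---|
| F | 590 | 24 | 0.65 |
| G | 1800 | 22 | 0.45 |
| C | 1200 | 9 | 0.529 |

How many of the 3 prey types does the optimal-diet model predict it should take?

Profitabilities (E/h, kJ/min): C 133, G 81.8, F 24.6. Add prey in this order while the next type's profitability exceeds the intake rate on those already taken.
Rate on top 1: 110.2. G: 81.8 < 110.2 → exclude; stop.
Optimal diet: C — 1 of 3 types.

1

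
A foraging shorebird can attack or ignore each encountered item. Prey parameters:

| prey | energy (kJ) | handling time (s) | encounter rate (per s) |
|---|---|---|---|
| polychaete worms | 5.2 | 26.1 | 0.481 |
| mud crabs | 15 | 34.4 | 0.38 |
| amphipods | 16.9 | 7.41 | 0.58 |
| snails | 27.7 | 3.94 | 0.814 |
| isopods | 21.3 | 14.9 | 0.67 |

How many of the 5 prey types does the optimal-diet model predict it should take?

1

E/h in descending order: snails 7.03, amphipods 2.28, isopods 1.43, mud crabs 0.436, polychaete worms 0.199 kJ/s. The optimal diet is the largest prefix of this list for which every included type satisfies E_i/h_i > R on the types above it.
Rate on top 1: 5.359. amphipods: 2.28 < 5.359 → exclude; stop.
Optimal diet: snails — 1 of 5 types.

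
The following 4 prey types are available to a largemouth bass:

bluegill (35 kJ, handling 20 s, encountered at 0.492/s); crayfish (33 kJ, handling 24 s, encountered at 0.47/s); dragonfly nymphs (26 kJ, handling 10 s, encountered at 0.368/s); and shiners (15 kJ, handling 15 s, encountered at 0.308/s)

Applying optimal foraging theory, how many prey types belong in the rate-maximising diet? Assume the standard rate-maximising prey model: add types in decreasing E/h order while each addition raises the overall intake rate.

1

Rank by E/h (kJ/s): dragonfly nymphs 2.6, bluegill 1.75, crayfish 1.38, shiners 1. Include each in turn until the next type's E/h falls below the running intake rate.
Rate on top 1: 2.044. bluegill: 1.75 < 2.044 → exclude; stop.
Optimal diet: dragonfly nymphs — 1 of 4 types.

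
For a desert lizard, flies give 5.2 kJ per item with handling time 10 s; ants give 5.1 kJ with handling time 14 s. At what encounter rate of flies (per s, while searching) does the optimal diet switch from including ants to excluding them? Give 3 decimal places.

At the threshold, the rate on flies alone equals the profitability of ants: λ·5.2/(1 + λ·10) = 5.1/14 = 0.3643.
Rearranging, λ(5.2 − 0.3643×10) = 0.3643, so λ = 0.3643/1.557 = 0.2339 per s.

0.234 per s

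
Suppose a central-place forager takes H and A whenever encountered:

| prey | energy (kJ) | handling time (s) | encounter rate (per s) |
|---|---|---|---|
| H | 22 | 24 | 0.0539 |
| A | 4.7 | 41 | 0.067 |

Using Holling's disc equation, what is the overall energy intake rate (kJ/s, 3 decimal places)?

0.298 kJ/s

R = Σλ_iE_i / (1 + Σλ_ih_i)
Numerator: 0.0539×22 + 0.067×4.7 = 1.501
Denominator: 1 + 0.0539×24 + 0.067×41 = 5.041
R = 1.501/5.041 = 0.2977 kJ/s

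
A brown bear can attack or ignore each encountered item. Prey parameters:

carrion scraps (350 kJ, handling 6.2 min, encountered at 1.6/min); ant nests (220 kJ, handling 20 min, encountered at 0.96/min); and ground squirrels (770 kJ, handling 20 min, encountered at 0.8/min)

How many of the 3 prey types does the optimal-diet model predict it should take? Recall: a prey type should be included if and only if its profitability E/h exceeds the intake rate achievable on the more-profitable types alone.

Profitabilities (E/h, kJ/min): carrion scraps 56.5, ground squirrels 38.5, ant nests 11. Add prey in this order while the next type's profitability exceeds the intake rate on those already taken.
Rate on top 1: 51.28. ground squirrels: 38.5 < 51.28 → exclude; stop.
Optimal diet: carrion scraps — 1 of 3 types.

1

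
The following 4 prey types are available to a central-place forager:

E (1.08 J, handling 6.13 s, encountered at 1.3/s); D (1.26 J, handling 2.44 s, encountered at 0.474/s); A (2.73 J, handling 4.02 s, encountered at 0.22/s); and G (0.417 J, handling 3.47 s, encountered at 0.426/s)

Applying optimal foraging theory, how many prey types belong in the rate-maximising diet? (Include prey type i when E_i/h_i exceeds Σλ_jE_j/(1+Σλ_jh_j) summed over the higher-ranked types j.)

Rank by E/h (J/s): A 0.679, D 0.516, E 0.176, G 0.12. Include each in turn until the next type's E/h falls below the running intake rate.
Rate on top 1: 0.3187. D: 0.516 > 0.3187 → include.
Rate on top 2: 0.3939. E: 0.176 < 0.3939 → exclude; stop.
Optimal diet: A, D — 2 of 4 types.

2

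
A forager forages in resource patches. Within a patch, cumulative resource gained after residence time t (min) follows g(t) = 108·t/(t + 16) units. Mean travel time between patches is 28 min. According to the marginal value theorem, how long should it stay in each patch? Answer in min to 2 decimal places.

21.17 min

Maximise g(t)/(T+t): set derivative to zero → g'(t)(T+t) = g(t).
g'(t) = 108·16/(t + 16)². Setting 108·16/(t+16)² = 108t/[(t+16)(28+t)] gives 16(28+t) = t(t+16), so t² = 16×28 = 448.
t* = √448 = 21.17 min.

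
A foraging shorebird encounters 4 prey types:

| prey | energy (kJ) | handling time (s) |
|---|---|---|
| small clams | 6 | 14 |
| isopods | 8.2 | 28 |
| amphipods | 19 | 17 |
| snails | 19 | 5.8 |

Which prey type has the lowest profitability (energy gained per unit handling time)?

Profitability E/h (kJ/s): small clams = 6/14 = 0.429, isopods = 8.2/28 = 0.293, amphipods = 19/17 = 1.12, snails = 19/5.8 = 3.28.
Ranked: snails > amphipods > small clams > isopods.

isopods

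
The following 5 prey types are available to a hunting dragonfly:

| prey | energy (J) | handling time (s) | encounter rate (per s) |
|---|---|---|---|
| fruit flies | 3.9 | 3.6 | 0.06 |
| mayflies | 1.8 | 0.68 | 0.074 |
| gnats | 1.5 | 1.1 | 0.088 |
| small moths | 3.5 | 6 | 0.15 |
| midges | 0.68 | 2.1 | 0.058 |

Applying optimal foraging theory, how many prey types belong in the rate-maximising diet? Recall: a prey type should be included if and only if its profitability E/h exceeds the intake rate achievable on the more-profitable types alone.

Rank by E/h (J/s): mayflies 2.65, gnats 1.36, fruit flies 1.08, small moths 0.583, midges 0.324. Include each in turn until the next type's E/h falls below the running intake rate.
Rate on top 1: 0.1268. gnats: 1.36 > 0.1268 → include.
Rate on top 2: 0.2312. fruit flies: 1.08 > 0.2312 → include.
Rate on top 3: 0.3662. small moths: 0.583 > 0.3662 → include.
Rate on top 4: 0.4526. midges: 0.324 < 0.4526 → exclude; stop.
Optimal diet: mayflies, gnats, fruit flies, small moths — 4 of 5 types.

4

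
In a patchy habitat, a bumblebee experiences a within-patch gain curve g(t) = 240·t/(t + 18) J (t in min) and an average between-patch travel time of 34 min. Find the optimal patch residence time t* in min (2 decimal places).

By the marginal value theorem, leave when the instantaneous gain rate g'(t) equals the habitat-wide average g(t)/(T + t).
g'(t) = 240·18/(t + 18)². Setting 240·18/(t+18)² = 240t/[(t+18)(34+t)] gives 18(34+t) = t(t+18), so t² = 18×34 = 612.
t* = √612 = 24.74 min.

24.74 min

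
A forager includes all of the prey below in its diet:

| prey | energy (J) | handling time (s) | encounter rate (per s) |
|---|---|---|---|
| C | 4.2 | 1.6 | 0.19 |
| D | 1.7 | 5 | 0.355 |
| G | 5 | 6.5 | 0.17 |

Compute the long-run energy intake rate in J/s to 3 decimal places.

R = Σλ_iE_i / (1 + Σλ_ih_i)
Numerator: 0.19×4.2 + 0.355×1.7 + 0.17×5 = 2.252
Denominator: 1 + 0.19×1.6 + 0.355×5 + 0.17×6.5 = 4.184
R = 2.252/4.184 = 0.5381 J/s

0.538 J/s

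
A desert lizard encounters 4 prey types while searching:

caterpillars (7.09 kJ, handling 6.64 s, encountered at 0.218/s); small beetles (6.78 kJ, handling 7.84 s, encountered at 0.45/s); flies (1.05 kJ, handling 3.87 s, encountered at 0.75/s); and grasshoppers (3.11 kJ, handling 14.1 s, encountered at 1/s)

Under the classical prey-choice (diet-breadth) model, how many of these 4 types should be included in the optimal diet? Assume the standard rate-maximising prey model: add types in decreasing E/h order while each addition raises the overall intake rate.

Rank by E/h (kJ/s): caterpillars 1.07, small beetles 0.865, flies 0.271, grasshoppers 0.221. Include each in turn until the next type's E/h falls below the running intake rate.
Rate on top 1: 0.6315. small beetles: 0.865 > 0.6315 → include.
Rate on top 2: 0.7692. flies: 0.271 < 0.7692 → exclude; stop.
Optimal diet: caterpillars, small beetles — 2 of 4 types.

2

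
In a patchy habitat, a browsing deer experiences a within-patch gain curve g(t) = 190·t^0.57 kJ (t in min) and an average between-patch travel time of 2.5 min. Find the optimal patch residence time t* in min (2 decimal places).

3.31 min

By the marginal value theorem, leave when the instantaneous gain rate g'(t) equals the habitat-wide average g(t)/(T + t).
g'(t) = 0.57·190·t^-0.43. Setting 0.57·190·t^-0.43 = 190·t^0.57/(2.5+t) gives 0.57(2.5+t) = t, so 0.43·t = 0.57×2.5.
t* = 0.57×2.5/0.43 = 3.314 min.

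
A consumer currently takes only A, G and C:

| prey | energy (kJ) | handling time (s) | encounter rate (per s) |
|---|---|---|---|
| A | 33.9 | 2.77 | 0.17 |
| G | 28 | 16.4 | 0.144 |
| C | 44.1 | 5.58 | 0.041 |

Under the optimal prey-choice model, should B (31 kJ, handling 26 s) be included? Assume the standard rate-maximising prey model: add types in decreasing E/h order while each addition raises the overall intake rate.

On A, G and C alone, R = ΣλE/(1+Σλh) = 11.6/4.061 = 2.857 kJ/s.
B: E/h = 31/26 = 1.192 kJ/s.
1.192 < 2.857, so adding B would lower the average — exclude it.

No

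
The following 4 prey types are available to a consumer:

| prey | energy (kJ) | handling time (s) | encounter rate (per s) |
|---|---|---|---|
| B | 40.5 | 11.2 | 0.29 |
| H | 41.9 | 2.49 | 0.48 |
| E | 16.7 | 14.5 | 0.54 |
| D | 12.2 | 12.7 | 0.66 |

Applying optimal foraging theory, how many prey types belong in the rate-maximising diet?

1

E/h in descending order: H 16.8, B 3.62, E 1.15, D 0.961 kJ/s. The optimal diet is the largest prefix of this list for which every included type satisfies E_i/h_i > R on the types above it.
Rate on top 1: 9.162. B: 3.62 < 9.162 → exclude; stop.
Optimal diet: H — 1 of 4 types.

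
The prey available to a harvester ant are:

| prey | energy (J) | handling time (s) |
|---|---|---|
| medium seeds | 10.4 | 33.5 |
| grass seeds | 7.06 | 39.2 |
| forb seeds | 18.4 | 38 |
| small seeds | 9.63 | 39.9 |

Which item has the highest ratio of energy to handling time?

forb seeds

In descending order of E/h:
forb seeds: 18.4/38 = 0.484 J/s
medium seeds: 10.4/33.5 = 0.31 J/s
small seeds: 9.63/39.9 = 0.241 J/s
grass seeds: 7.06/39.2 = 0.18 J/s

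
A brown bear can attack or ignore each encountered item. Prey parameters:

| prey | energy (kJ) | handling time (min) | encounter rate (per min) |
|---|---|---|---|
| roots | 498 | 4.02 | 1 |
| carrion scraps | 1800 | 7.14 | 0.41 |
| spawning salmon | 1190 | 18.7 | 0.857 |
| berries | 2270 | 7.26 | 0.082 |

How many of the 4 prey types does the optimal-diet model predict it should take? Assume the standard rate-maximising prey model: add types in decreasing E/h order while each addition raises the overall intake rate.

E/h in descending order: berries 313, carrion scraps 252, roots 124, spawning salmon 63.6 kJ/min. The optimal diet is the largest prefix of this list for which every included type satisfies E_i/h_i > R on the types above it.
Rate on top 1: 116.7. carrion scraps: 252 > 116.7 → include.
Rate on top 2: 204.3. roots: 124 < 204.3 → exclude; stop.
Optimal diet: berries, carrion scraps — 2 of 4 types.

2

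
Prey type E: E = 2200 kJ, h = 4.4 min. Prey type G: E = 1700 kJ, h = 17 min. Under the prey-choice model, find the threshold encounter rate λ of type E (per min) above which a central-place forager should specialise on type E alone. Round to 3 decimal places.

0.057 per min

At the threshold, the rate on type E alone equals the profitability of type G: λ·2200/(1 + λ·4.4) = 1700/17 = 100.
Rearranging, λ(2200 − 100×4.4) = 100, so λ = 100/1760 = 0.05682 per min.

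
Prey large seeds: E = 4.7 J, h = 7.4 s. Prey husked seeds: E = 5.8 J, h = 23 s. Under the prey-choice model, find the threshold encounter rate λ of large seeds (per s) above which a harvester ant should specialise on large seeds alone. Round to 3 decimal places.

The zero-one rule: include husked seeds iff E₂/h₂ > λE₁/(1+λh₁). Equality gives the switch point.
λE₁h₂ = E₂ + λE₂h₁ ⇒ λ = E₂/(E₁h₂ − E₂h₁) = 5.8/(108.1 − 42.92) = 0.08898 per s.

0.089 per s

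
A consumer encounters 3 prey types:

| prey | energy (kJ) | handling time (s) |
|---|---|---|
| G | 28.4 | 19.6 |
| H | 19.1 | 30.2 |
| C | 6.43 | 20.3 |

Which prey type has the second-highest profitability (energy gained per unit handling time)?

Profitability E/h (kJ/s): G = 28.4/19.6 = 1.45, H = 19.1/30.2 = 0.632, C = 6.43/20.3 = 0.317.
Ranked: G > H > C.

H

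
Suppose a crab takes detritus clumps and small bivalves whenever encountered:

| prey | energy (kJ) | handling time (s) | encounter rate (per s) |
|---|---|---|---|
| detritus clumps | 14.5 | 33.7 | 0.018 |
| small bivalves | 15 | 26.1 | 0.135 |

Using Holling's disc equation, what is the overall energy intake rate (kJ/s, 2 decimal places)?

0.45 kJ/s

R = (0.018×14.5 + 0.135×15) / (1 + 0.018×33.7 + 0.135×26.1) = 2.286/5.13 = 0.4456 kJ/s.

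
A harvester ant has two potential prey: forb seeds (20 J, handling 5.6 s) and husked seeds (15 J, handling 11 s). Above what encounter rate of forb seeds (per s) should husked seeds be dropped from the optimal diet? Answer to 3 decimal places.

Drop husked seeds once their profitability E₂/h₂ falls below the rate achievable on forb seeds alone: E₂/h₂ = λE₁/(1 + λh₁).
Solve for λ: λE₁h₂ = E₂(1 + λh₁) → λ(E₁h₂ − E₂h₁) = E₂ → λ = E₂/(E₁h₂ − E₂h₁).
λ = 15/(20×11 − 15×5.6) = 15/136 = 0.1103 per s.

0.110 per s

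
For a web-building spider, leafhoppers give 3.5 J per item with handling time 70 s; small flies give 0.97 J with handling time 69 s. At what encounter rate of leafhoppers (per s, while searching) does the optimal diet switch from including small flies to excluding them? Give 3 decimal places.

The zero-one rule: include small flies iff E₂/h₂ > λE₁/(1+λh₁). Equality gives the switch point.
λE₁h₂ = E₂ + λE₂h₁ ⇒ λ = E₂/(E₁h₂ − E₂h₁) = 0.97/(241.5 − 67.9) = 0.005588 per s.

0.006 per s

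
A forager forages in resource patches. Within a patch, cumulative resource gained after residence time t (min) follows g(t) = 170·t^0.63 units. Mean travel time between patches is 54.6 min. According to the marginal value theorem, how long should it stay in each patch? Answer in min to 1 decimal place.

93.0 min

By the marginal value theorem, leave when the instantaneous gain rate g'(t) equals the habitat-wide average g(t)/(T + t).
g'(t) = 0.63·170·t^-0.37. Setting 0.63·170·t^-0.37 = 170·t^0.63/(54.6+t) gives 0.63(54.6+t) = t, so 0.37·t = 0.63×54.6.
t* = 0.63×54.6/0.37 = 92.97 min.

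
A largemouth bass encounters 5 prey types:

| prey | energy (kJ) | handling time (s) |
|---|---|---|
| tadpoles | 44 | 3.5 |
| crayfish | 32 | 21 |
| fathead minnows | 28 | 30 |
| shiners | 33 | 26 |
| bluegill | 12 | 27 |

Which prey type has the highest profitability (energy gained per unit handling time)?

tadpoles

In descending order of E/h:
tadpoles: 44/3.5 = 12.6 kJ/s
crayfish: 32/21 = 1.52 kJ/s
shiners: 33/26 = 1.27 kJ/s
fathead minnows: 28/30 = 0.933 kJ/s
bluegill: 12/27 = 0.444 kJ/s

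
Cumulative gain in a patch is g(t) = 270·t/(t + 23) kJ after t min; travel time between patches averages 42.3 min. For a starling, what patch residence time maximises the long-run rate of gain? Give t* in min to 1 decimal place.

31.2 min

Optimal t* satisfies g'(t*) = g(t*)/(T + t*).
g'(t) = 270·23/(t + 23)². Setting 270·23/(t+23)² = 270t/[(t+23)(42.3+t)] gives 23(42.3+t) = t(t+23), so t² = 23×42.3 = 972.9.
t* = √972.9 = 31.19 min.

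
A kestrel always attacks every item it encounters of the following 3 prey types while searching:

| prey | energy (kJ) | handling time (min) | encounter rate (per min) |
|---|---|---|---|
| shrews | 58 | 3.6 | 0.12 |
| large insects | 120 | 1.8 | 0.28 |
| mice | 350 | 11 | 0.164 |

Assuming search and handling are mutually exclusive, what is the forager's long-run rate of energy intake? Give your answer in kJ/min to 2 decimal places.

R = Σλ_iE_i / (1 + Σλ_ih_i)
Numerator: 0.12×58 + 0.28×120 + 0.164×350 = 97.96
Denominator: 1 + 0.12×3.6 + 0.28×1.8 + 0.164×11 = 3.74
R = 97.96/3.74 = 26.19 kJ/min

26.19 kJ/min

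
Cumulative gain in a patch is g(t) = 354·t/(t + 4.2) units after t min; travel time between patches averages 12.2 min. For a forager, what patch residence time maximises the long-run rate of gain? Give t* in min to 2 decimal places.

Optimal t* satisfies g'(t*) = g(t*)/(T + t*).
g'(t) = 354·4.2/(t + 4.2)². Setting 354·4.2/(t+4.2)² = 354t/[(t+4.2)(12.2+t)] gives 4.2(12.2+t) = t(t+4.2), so t² = 4.2×12.2 = 51.24.
t* = √51.24 = 7.158 min.

7.16 min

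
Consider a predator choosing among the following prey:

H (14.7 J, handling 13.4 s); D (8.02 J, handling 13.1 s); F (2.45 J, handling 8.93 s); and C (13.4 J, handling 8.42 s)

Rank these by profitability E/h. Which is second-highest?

H

Profitability E/h (J/s): H = 14.7/13.4 = 1.1, D = 8.02/13.1 = 0.612, F = 2.45/8.93 = 0.274, C = 13.4/8.42 = 1.59.
Ranked: C > H > D > F.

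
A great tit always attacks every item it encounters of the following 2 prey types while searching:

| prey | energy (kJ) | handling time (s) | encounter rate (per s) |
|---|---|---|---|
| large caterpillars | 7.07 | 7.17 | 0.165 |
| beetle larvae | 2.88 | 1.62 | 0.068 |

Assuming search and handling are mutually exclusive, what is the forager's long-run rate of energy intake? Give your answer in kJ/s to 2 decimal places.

0.59 kJ/s

Energy encountered per unit search time: 0.165×7.07 + 0.068×2.88 = 1.362 kJ/s.
Handling time per unit search time: 0.165×7.17 + 0.068×1.62 = 1.293.
Rate = 1.362/(1 + 1.293) = 0.5941 kJ/s.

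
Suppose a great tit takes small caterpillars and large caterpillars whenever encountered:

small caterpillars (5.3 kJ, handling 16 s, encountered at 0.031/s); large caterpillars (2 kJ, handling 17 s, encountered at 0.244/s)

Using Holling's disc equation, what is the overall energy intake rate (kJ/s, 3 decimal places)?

Energy encountered per unit search time: 0.031×5.3 + 0.244×2 = 0.6523 kJ/s.
Handling time per unit search time: 0.031×16 + 0.244×17 = 4.644.
Rate = 0.6523/(1 + 4.644) = 0.1156 kJ/s.

0.116 kJ/s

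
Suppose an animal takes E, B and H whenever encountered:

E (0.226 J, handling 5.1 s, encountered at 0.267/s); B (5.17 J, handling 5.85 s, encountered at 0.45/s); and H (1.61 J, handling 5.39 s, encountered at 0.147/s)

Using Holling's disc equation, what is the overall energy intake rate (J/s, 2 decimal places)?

R = (0.267×0.226 + 0.45×5.17 + 0.147×1.61) / (1 + 0.267×5.1 + 0.45×5.85 + 0.147×5.39) = 2.624/5.787 = 0.4534 J/s.

0.45 J/s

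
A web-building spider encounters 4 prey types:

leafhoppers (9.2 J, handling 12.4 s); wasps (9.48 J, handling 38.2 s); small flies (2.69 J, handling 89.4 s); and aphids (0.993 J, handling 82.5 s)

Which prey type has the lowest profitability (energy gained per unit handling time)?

Profitability E/h (J/s): leafhoppers = 9.2/12.4 = 0.742, wasps = 9.48/38.2 = 0.248, small flies = 2.69/89.4 = 0.0301, aphids = 0.993/82.5 = 0.012.
Ranked: leafhoppers > wasps > small flies > aphids.

aphids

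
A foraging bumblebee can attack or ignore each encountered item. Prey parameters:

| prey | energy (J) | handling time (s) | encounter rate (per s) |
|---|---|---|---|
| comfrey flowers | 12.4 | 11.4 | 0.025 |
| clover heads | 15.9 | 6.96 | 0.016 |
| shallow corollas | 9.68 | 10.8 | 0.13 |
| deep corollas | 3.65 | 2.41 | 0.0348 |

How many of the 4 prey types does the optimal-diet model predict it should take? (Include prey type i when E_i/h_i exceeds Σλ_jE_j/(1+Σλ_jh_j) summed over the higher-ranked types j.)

4

Rank by E/h (J/s): clover heads 2.28, deep corollas 1.51, comfrey flowers 1.09, shallow corollas 0.896. Include each in turn until the next type's E/h falls below the running intake rate.
Rate on top 1: 0.2289. deep corollas: 1.51 > 0.2289 → include.
Rate on top 2: 0.3191. comfrey flowers: 1.09 > 0.3191 → include.
Rate on top 3: 0.4671. shallow corollas: 0.896 > 0.4671 → include.
Optimal diet: clover heads, deep corollas, comfrey flowers, shallow corollas — 4 of 4 types.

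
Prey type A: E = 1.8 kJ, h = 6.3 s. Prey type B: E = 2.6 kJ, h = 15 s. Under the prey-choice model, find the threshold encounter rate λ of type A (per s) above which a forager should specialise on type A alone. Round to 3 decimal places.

0.245 per s

At the threshold, the rate on type A alone equals the profitability of type B: λ·1.8/(1 + λ·6.3) = 2.6/15 = 0.1733.
Rearranging, λ(1.8 − 0.1733×6.3) = 0.1733, so λ = 0.1733/0.708 = 0.2448 per s.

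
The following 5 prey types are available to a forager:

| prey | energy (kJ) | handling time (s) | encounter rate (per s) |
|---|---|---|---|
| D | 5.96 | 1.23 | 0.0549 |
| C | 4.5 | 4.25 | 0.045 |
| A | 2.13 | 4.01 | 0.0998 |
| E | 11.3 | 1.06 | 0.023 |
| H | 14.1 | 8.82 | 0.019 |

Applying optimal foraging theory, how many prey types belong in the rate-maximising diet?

4

E/h in descending order: E 10.7, D 4.85, H 1.6, C 1.06, A 0.531 kJ/s. The optimal diet is the largest prefix of this list for which every included type satisfies E_i/h_i > R on the types above it.
Rate on top 1: 0.2537. D: 4.85 > 0.2537 → include.
Rate on top 2: 0.5377. H: 1.6 > 0.5377 → include.
Rate on top 3: 0.6789. C: 1.06 > 0.6789 → include.
Rate on top 4: 0.7289. A: 0.531 < 0.7289 → exclude; stop.
Optimal diet: E, D, H, C — 4 of 5 types.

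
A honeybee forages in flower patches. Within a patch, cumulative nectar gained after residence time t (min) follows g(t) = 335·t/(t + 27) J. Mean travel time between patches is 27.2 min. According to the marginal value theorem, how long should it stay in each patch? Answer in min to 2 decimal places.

By the marginal value theorem, leave when the instantaneous gain rate g'(t) equals the habitat-wide average g(t)/(T + t).
g'(t) = 335·27/(t + 27)². Setting 335·27/(t+27)² = 335t/[(t+27)(27.2+t)] gives 27(27.2+t) = t(t+27), so t² = 27×27.2 = 734.4.
t* = √734.4 = 27.1 min.

27.10 min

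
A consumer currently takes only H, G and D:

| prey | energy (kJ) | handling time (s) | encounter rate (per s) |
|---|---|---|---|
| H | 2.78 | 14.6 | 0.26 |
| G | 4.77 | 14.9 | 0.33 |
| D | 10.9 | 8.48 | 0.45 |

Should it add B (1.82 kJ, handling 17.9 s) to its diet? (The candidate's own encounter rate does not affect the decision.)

No

Intake rate on the current diet: R = (0.26×2.78 + 0.33×4.77 + 0.45×10.9) / (1 + 0.26×14.6 + 0.33×14.9 + 0.45×8.48) = 7.202/13.53 = 0.5323 kJ/s.
B: E/h = 1.82/17.9 = 0.1017 kJ/s.
Since 0.1017 < R, time spent handling B is better spent searching.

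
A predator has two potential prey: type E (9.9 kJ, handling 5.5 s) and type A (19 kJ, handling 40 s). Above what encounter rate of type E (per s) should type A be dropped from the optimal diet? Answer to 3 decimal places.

0.065 per s

Drop type A once their profitability E₂/h₂ falls below the rate achievable on type E alone: E₂/h₂ = λE₁/(1 + λh₁).
Solve for λ: λE₁h₂ = E₂(1 + λh₁) → λ(E₁h₂ − E₂h₁) = E₂ → λ = E₂/(E₁h₂ − E₂h₁).
λ = 19/(9.9×40 − 19×5.5) = 19/291.5 = 0.06518 per s.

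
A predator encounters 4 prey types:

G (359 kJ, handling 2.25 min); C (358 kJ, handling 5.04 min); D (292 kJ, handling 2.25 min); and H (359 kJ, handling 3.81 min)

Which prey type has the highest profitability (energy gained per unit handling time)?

In descending order of E/h:
G: 359/2.25 = 160 kJ/min
D: 292/2.25 = 130 kJ/min
H: 359/3.81 = 94.2 kJ/min
C: 358/5.04 = 71 kJ/min

G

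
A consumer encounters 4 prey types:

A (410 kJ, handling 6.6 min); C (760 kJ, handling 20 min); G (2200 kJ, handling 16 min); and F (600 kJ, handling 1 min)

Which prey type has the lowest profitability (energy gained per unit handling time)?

In descending order of E/h:
F: 600/1 = 600 kJ/min
G: 2200/16 = 138 kJ/min
A: 410/6.6 = 62.1 kJ/min
C: 760/20 = 38 kJ/min

C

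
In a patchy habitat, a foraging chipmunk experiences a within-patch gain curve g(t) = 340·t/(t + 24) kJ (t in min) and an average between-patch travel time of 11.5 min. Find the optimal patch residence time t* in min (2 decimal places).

By the marginal value theorem, leave when the instantaneous gain rate g'(t) equals the habitat-wide average g(t)/(T + t).
g'(t) = 340·24/(t + 24)². Setting 340·24/(t+24)² = 340t/[(t+24)(11.5+t)] gives 24(11.5+t) = t(t+24), so t² = 24×11.5 = 276.
t* = √276 = 16.61 min.

16.61 min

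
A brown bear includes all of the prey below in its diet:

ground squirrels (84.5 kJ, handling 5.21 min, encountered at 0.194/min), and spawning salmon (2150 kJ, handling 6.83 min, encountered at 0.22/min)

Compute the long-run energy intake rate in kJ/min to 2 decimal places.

R = Σλ_iE_i / (1 + Σλ_ih_i)
Numerator: 0.194×84.5 + 0.22×2150 = 489.4
Denominator: 1 + 0.194×5.21 + 0.22×6.83 = 3.513
R = 489.4/3.513 = 139.3 kJ/min

139.30 kJ/min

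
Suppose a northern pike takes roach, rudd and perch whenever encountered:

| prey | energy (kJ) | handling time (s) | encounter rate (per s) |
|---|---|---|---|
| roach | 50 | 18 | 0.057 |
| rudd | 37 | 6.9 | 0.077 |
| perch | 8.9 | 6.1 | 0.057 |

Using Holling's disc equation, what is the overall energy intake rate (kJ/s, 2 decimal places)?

2.14 kJ/s

R = Σλ_iE_i / (1 + Σλ_ih_i)
Numerator: 0.057×50 + 0.077×37 + 0.057×8.9 = 6.206
Denominator: 1 + 0.057×18 + 0.077×6.9 + 0.057×6.1 = 2.905
R = 6.206/2.905 = 2.136 kJ/s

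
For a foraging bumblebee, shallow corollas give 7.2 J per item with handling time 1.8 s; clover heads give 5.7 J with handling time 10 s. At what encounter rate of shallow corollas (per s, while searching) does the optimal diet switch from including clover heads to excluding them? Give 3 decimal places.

0.092 per s

At the threshold, the rate on shallow corollas alone equals the profitability of clover heads: λ·7.2/(1 + λ·1.8) = 5.7/10 = 0.57.
Rearranging, λ(7.2 − 0.57×1.8) = 0.57, so λ = 0.57/6.174 = 0.09232 per s.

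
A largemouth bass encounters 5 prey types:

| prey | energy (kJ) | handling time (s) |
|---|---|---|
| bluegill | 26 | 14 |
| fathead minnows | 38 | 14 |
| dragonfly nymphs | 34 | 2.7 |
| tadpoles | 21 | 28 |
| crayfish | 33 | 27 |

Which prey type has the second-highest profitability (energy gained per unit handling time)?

In descending order of E/h:
dragonfly nymphs: 34/2.7 = 12.6 kJ/s
fathead minnows: 38/14 = 2.71 kJ/s
bluegill: 26/14 = 1.86 kJ/s
crayfish: 33/27 = 1.22 kJ/s
tadpoles: 21/28 = 0.75 kJ/s

fathead minnows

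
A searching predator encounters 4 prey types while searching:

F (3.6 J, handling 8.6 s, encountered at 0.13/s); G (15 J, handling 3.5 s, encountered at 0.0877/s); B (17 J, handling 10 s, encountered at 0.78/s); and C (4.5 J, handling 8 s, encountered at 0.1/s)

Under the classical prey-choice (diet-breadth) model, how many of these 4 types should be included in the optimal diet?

2

Rank by E/h (J/s): G 4.29, B 1.7, C 0.562, F 0.419. Include each in turn until the next type's E/h falls below the running intake rate.
Rate on top 1: 1.007. B: 1.7 > 1.007 → include.
Rate on top 2: 1.6. C: 0.562 < 1.6 → exclude; stop.
Optimal diet: G, B — 2 of 4 types.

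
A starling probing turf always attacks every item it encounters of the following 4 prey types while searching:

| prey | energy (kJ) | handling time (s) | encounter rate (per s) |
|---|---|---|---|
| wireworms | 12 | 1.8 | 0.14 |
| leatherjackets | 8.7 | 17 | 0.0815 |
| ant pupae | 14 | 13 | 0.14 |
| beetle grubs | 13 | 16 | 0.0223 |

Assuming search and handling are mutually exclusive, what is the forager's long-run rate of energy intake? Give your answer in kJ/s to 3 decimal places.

0.964 kJ/s

R = (0.14×12 + 0.0815×8.7 + 0.14×14 + 0.0223×13) / (1 + 0.14×1.8 + 0.0815×17 + 0.14×13 + 0.0223×16) = 4.639/4.814 = 0.9636 kJ/s.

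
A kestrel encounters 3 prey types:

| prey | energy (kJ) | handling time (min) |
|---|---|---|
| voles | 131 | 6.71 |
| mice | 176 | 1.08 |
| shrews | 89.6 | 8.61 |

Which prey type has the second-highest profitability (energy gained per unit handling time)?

Profitability E/h (kJ/min): voles = 131/6.71 = 19.5, mice = 176/1.08 = 163, shrews = 89.6/8.61 = 10.4.
Ranked: mice > voles > shrews.

voles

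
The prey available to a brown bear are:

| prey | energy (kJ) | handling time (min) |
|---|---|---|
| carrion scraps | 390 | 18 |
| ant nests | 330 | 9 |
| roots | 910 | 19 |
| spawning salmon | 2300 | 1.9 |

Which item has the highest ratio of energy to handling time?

Profitability E/h (kJ/min): carrion scraps = 390/18 = 21.7, ant nests = 330/9 = 36.7, roots = 910/19 = 47.9, spawning salmon = 2300/1.9 = 1.21e+03.
Ranked: spawning salmon > roots > ant nests > carrion scraps.

spawning salmon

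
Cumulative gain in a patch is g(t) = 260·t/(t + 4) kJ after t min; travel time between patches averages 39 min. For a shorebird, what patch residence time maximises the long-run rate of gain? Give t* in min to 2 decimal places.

By the marginal value theorem, leave when the instantaneous gain rate g'(t) equals the habitat-wide average g(t)/(T + t).
g'(t) = 260·4/(t + 4)². Setting 260·4/(t+4)² = 260t/[(t+4)(39+t)] gives 4(39+t) = t(t+4), so t² = 4×39 = 156.
t* = √156 = 12.49 min.

12.49 min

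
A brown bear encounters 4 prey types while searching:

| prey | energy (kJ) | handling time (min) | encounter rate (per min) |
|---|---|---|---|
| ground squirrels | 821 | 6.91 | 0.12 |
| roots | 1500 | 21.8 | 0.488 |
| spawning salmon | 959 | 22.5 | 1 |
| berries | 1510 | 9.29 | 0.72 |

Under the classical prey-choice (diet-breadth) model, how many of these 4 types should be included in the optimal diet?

Rank by E/h (kJ/min): berries 163, ground squirrels 119, roots 68.8, spawning salmon 42.6. Include each in turn until the next type's E/h falls below the running intake rate.
Rate on top 1: 141.4. ground squirrels: 119 < 141.4 → exclude; stop.
Optimal diet: berries — 1 of 4 types.

1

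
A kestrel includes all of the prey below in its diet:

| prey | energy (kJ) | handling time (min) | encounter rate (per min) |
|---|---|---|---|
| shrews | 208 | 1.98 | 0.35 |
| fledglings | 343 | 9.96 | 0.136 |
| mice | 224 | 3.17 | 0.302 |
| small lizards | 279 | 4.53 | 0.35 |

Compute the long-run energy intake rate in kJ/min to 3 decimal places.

50.935 kJ/min

R = Σλ_iE_i / (1 + Σλ_ih_i)
Numerator: 0.35×208 + 0.136×343 + 0.302×224 + 0.35×279 = 284.7
Denominator: 1 + 0.35×1.98 + 0.136×9.96 + 0.302×3.17 + 0.35×4.53 = 5.59
R = 284.7/5.59 = 50.93 kJ/min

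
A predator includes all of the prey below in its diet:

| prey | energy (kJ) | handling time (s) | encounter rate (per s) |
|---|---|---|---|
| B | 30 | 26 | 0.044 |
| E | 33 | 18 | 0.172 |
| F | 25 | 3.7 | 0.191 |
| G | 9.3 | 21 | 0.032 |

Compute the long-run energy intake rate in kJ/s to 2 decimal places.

1.82 kJ/s

R = (0.044×30 + 0.172×33 + 0.191×25 + 0.032×9.3) / (1 + 0.044×26 + 0.172×18 + 0.191×3.7 + 0.032×21) = 12.07/6.619 = 1.823 kJ/s.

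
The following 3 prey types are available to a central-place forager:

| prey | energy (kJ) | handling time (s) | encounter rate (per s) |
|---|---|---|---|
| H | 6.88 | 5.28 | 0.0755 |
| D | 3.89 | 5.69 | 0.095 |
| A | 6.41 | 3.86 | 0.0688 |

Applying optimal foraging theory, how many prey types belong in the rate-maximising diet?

3

Profitabilities (E/h, kJ/s): A 1.66, H 1.3, D 0.684. Add prey in this order while the next type's profitability exceeds the intake rate on those already taken.
Rate on top 1: 0.3485. H: 1.3 > 0.3485 → include.
Rate on top 2: 0.5771. D: 0.684 > 0.5771 → include.
Optimal diet: A, H, D — 3 of 3 types.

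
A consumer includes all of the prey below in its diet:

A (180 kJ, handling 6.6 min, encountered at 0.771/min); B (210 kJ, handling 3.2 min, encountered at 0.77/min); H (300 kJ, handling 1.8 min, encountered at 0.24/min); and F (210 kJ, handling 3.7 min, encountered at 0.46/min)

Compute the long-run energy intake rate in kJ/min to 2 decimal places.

43.89 kJ/min

R = (0.771×180 + 0.77×210 + 0.24×300 + 0.46×210) / (1 + 0.771×6.6 + 0.77×3.2 + 0.24×1.8 + 0.46×3.7) = 469.1/10.69 = 43.89 kJ/min.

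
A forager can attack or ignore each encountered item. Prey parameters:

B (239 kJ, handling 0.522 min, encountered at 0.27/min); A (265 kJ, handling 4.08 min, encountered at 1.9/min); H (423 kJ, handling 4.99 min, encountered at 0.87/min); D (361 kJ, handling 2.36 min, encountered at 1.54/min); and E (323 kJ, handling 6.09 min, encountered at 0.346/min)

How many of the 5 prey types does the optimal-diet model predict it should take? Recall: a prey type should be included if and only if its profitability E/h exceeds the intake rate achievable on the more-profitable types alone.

Profitabilities (E/h, kJ/min): B 458, D 153, H 84.8, A 65, E 53. Add prey in this order while the next type's profitability exceeds the intake rate on those already taken.
Rate on top 1: 56.56. D: 153 > 56.56 → include.
Rate on top 2: 129.9. H: 84.8 < 129.9 → exclude; stop.
Optimal diet: B, D — 2 of 5 types.

2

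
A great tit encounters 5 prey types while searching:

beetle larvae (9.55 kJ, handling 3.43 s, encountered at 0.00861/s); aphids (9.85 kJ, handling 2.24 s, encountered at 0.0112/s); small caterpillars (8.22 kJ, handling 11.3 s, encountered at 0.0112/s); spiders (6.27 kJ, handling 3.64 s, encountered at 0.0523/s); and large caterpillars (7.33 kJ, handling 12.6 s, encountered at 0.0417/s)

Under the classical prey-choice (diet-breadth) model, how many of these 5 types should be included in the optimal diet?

Profitabilities (E/h, kJ/s): aphids 4.4, beetle larvae 2.78, spiders 1.72, small caterpillars 0.727, large caterpillars 0.582. Add prey in this order while the next type's profitability exceeds the intake rate on those already taken.
Rate on top 1: 0.1076. beetle larvae: 2.78 > 0.1076 → include.
Rate on top 2: 0.1826. spiders: 1.72 > 0.1826 → include.
Rate on top 3: 0.418. small caterpillars: 0.727 > 0.418 → include.
Rate on top 4: 0.4466. large caterpillars: 0.582 > 0.4466 → include.
Optimal diet: aphids, beetle larvae, spiders, small caterpillars, large caterpillars — 5 of 5 types.

5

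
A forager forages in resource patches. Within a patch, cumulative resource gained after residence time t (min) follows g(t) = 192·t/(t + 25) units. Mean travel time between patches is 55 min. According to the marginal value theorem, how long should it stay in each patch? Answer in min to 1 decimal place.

Optimal t* satisfies g'(t*) = g(t*)/(T + t*).
g'(t) = 192·25/(t + 25)². Setting 192·25/(t+25)² = 192t/[(t+25)(55+t)] gives 25(55+t) = t(t+25), so t² = 25×55 = 1375.
t* = √1375 = 37.08 min.

37.1 min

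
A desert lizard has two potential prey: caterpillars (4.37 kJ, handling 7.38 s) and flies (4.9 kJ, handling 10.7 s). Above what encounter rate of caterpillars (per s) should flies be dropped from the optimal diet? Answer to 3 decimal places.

The zero-one rule: include flies iff E₂/h₂ > λE₁/(1+λh₁). Equality gives the switch point.
λE₁h₂ = E₂ + λE₂h₁ ⇒ λ = E₂/(E₁h₂ − E₂h₁) = 4.9/(46.76 − 36.16) = 0.4624 per s.

0.462 per s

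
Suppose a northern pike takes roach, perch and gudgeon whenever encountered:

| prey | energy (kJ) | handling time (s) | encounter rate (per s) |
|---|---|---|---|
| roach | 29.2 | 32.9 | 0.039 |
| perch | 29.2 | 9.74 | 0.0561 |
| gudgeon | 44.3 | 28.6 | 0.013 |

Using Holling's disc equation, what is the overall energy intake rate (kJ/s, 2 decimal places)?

R = Σλ_iE_i / (1 + Σλ_ih_i)
Numerator: 0.039×29.2 + 0.0561×29.2 + 0.013×44.3 = 3.353
Denominator: 1 + 0.039×32.9 + 0.0561×9.74 + 0.013×28.6 = 3.201
R = 3.353/3.201 = 1.047 kJ/s

1.05 kJ/s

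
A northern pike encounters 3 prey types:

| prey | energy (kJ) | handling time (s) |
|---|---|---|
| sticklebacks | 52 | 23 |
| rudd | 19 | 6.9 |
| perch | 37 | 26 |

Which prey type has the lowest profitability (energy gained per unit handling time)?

Profitability E/h (kJ/s): sticklebacks = 52/23 = 2.26, rudd = 19/6.9 = 2.75, perch = 37/26 = 1.42.
Ranked: rudd > sticklebacks > perch.

perch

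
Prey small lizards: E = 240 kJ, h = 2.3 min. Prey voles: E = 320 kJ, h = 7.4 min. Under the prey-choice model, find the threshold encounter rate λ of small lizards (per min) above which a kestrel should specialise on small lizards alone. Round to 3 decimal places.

0.308 per min

Drop voles once their profitability E₂/h₂ falls below the rate achievable on small lizards alone: E₂/h₂ = λE₁/(1 + λh₁).
Solve for λ: λE₁h₂ = E₂(1 + λh₁) → λ(E₁h₂ − E₂h₁) = E₂ → λ = E₂/(E₁h₂ − E₂h₁).
λ = 320/(240×7.4 − 320×2.3) = 320/1040 = 0.3077 per min.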